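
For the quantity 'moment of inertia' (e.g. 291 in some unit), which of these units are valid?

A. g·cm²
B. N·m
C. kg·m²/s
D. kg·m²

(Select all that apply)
A, D

moment of inertia has SI base units: kg * m^2

Checking each option against kg * m^2:
  A. g·cm²: ✓ matches
  B. N·m: ✗ does not match
  C. kg·m²/s: ✗ does not match
  D. kg·m²: ✓ matches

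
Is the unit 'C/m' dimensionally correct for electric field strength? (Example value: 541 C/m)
No

electric field strength has SI base units: kg * m / (A * s^3)
C/m does NOT reduce to kg * m / (A * s^3); a valid unit for electric field strength would be e.g. V/m.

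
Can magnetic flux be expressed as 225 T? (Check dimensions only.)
No

magnetic flux has SI base units: kg * m^2 / (A * s^2)
T does NOT reduce to kg * m^2 / (A * s^2); a valid unit for magnetic flux would be e.g. Wb.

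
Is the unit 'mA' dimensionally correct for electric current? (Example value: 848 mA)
Yes

electric current has SI base units: A
mA reduces to the same SI base units, so it is a valid unit for electric current.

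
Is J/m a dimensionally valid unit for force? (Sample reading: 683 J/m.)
Yes

force has SI base units: kg * m / s^2
J/m reduces to the same SI base units, so it is a valid unit for force.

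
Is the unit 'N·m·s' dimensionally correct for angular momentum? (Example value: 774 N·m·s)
Yes

angular momentum has SI base units: kg * m^2 / s
N·m·s reduces to the same SI base units, so it is a valid unit for angular momentum.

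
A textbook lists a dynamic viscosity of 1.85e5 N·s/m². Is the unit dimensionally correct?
Yes

dynamic viscosity has SI base units: kg / (m * s)
N·s/m² reduces to the same SI base units, so it is a valid unit for dynamic viscosity.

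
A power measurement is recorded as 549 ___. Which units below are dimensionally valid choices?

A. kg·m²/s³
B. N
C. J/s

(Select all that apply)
A, C

power has SI base units: kg * m^2 / s^3

Checking each option against kg * m^2 / s^3:
  A. kg·m²/s³: ✓ matches
  B. N: ✗ does not match
  C. J/s: ✓ matches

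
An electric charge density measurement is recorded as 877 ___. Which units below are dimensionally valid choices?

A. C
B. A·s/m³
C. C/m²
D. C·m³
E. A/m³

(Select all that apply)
B

electric charge density has SI base units: A * s / m^3

Checking each option against A * s / m^3:
  A. C: ✗ does not match
  B. A·s/m³: ✓ matches
  C. C/m²: ✗ does not match
  D. C·m³: ✗ does not match
  E. A/m³: ✗ does not match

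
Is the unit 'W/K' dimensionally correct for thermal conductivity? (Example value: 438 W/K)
No

thermal conductivity has SI base units: kg * m / (s^3 * K)
W/K does NOT reduce to kg * m / (s^3 * K); a valid unit for thermal conductivity would be e.g. W/(m·K).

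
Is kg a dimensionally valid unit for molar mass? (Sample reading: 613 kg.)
No

molar mass has SI base units: kg / mol
kg does NOT reduce to kg / mol; a valid unit for molar mass would be e.g. kg/mol.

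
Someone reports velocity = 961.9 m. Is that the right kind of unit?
No

velocity has SI base units: m / s
m does NOT reduce to m / s; a valid unit for velocity would be e.g. m/s.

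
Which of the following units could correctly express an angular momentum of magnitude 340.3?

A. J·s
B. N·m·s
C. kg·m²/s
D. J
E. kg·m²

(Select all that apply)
A, B, C

angular momentum has SI base units: kg * m^2 / s

Checking each option against kg * m^2 / s:
  A. J·s: ✓ matches
  B. N·m·s: ✓ matches
  C. kg·m²/s: ✓ matches
  D. J: ✗ does not match
  E. kg·m²: ✗ does not match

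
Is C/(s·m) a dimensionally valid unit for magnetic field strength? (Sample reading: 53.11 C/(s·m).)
Yes

magnetic field strength has SI base units: A / m
C/(s·m) reduces to the same SI base units, so it is a valid unit for magnetic field strength.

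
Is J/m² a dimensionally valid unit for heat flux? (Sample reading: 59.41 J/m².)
No

heat flux has SI base units: kg / s^3
J/m² does NOT reduce to kg / s^3; a valid unit for heat flux would be e.g. W/m².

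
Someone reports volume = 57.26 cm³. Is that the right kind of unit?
Yes

volume has SI base units: m^3
cm³ reduces to the same SI base units, so it is a valid unit for volume.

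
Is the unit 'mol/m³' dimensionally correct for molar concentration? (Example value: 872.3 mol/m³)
Yes

molar concentration has SI base units: mol / m^3
mol/m³ reduces to the same SI base units, so it is a valid unit for molar concentration.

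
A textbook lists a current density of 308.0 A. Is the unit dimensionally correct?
No

current density has SI base units: A / m^2
A does NOT reduce to A / m^2; a valid unit for current density would be e.g. A/m².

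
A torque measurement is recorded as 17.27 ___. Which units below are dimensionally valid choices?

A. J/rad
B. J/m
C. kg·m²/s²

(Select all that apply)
A, C

torque has SI base units: kg * m^2 / s^2

Checking each option against kg * m^2 / s^2:
  A. J/rad: ✓ matches
  B. J/m: ✗ does not match
  C. kg·m²/s²: ✓ matches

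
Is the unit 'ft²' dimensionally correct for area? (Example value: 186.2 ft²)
Yes

area has SI base units: m^2
ft² reduces to the same SI base units, so it is a valid unit for area.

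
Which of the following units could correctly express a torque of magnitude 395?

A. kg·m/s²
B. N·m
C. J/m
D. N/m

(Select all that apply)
B

torque has SI base units: kg * m^2 / s^2

Checking each option against kg * m^2 / s^2:
  A. kg·m/s²: ✗ does not match
  B. N·m: ✓ matches
  C. J/m: ✗ does not match
  D. N/m: ✗ does not match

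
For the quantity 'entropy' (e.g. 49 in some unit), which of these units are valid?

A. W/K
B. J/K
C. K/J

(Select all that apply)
B

entropy has SI base units: kg * m^2 / (s^2 * K)

Checking each option against kg * m^2 / (s^2 * K):
  A. W/K: ✗ does not match
  B. J/K: ✓ matches
  C. K/J: ✗ does not match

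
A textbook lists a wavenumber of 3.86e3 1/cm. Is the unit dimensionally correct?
Yes

wavenumber has SI base units: 1 / m
1/cm reduces to the same SI base units, so it is a valid unit for wavenumber.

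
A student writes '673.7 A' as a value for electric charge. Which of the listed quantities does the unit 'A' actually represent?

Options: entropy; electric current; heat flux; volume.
electric current

electric charge should have units dimensionally equivalent to A * s (e.g. C).
The given unit 'A' reduces to A. Of the listed options, that is the dimensionality of electric current.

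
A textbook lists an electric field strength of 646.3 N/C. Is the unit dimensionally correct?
Yes

electric field strength has SI base units: kg * m / (A * s^3)
N/C reduces to the same SI base units, so it is a valid unit for electric field strength.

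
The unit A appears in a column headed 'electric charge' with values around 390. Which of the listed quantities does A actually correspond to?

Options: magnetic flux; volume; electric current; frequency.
electric current

electric charge should have units dimensionally equivalent to A * s (e.g. C).
The given unit 'A' reduces to A. Of the listed options, that is the dimensionality of electric current.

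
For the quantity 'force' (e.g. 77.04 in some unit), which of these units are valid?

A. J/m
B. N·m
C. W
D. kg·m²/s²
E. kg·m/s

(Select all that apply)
A

force has SI base units: kg * m / s^2

Checking each option against kg * m / s^2:
  A. J/m: ✓ matches
  B. N·m: ✗ does not match
  C. W: ✗ does not match
  D. kg·m²/s²: ✗ does not match
  E. kg·m/s: ✗ does not match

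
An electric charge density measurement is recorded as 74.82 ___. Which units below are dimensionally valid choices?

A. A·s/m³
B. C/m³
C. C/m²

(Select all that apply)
A, B

electric charge density has SI base units: A * s / m^3

Checking each option against A * s / m^3:
  A. A·s/m³: ✓ matches
  B. C/m³: ✓ matches
  C. C/m²: ✗ does not match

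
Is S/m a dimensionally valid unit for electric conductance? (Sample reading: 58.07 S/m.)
No

electric conductance has SI base units: A^2 * s^3 / (kg * m^2)
S/m does NOT reduce to A^2 * s^3 / (kg * m^2); a valid unit for electric conductance would be e.g. S.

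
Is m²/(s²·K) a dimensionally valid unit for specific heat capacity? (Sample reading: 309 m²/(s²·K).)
Yes

specific heat capacity has SI base units: m^2 / (s^2 * K)
m²/(s²·K) reduces to the same SI base units, so it is a valid unit for specific heat capacity.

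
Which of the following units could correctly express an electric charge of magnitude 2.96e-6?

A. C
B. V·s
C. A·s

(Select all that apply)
A, C

electric charge has SI base units: A * s

Checking each option against A * s:
  A. C: ✓ matches
  B. V·s: ✗ does not match
  C. A·s: ✓ matches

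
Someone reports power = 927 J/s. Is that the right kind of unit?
Yes

power has SI base units: kg * m^2 / s^3
J/s reduces to the same SI base units, so it is a valid unit for power.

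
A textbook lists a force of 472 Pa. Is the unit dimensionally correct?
No

force has SI base units: kg * m / s^2
Pa does NOT reduce to kg * m / s^2; a valid unit for force would be e.g. N.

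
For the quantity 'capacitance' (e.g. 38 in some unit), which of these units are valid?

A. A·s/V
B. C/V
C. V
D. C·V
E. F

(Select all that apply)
A, B, E

capacitance has SI base units: A^2 * s^4 / (kg * m^2)

Checking each option against A^2 * s^4 / (kg * m^2):
  A. A·s/V: ✓ matches
  B. C/V: ✓ matches
  C. V: ✗ does not match
  D. C·V: ✗ does not match
  E. F: ✓ matches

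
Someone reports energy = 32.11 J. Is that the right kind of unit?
Yes

energy has SI base units: kg * m^2 / s^2
J reduces to the same SI base units, so it is a valid unit for energy.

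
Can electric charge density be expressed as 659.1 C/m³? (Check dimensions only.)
Yes

electric charge density has SI base units: A * s / m^3
C/m³ reduces to the same SI base units, so it is a valid unit for electric charge density.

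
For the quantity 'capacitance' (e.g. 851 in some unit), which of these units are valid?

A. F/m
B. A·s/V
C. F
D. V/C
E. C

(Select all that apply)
B, C

capacitance has SI base units: A^2 * s^4 / (kg * m^2)

Checking each option against A^2 * s^4 / (kg * m^2):
  A. F/m: ✗ does not match
  B. A·s/V: ✓ matches
  C. F: ✓ matches
  D. V/C: ✗ does not match
  E. C: ✗ does not match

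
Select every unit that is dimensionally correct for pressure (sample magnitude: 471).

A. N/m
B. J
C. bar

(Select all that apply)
C

pressure has SI base units: kg / (m * s^2)

Checking each option against kg / (m * s^2):
  A. N/m: ✗ does not match
  B. J: ✗ does not match
  C. bar: ✓ matches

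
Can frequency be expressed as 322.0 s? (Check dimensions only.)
No

frequency has SI base units: 1 / s
s does NOT reduce to 1 / s; a valid unit for frequency would be e.g. Hz.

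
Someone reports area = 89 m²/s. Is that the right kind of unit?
No

area has SI base units: m^2
m²/s does NOT reduce to m^2; a valid unit for area would be e.g. m².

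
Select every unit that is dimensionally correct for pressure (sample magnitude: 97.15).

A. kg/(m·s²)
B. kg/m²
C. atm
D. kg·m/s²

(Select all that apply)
A, C

pressure has SI base units: kg / (m * s^2)

Checking each option against kg / (m * s^2):
  A. kg/(m·s²): ✓ matches
  B. kg/m²: ✗ does not match
  C. atm: ✓ matches
  D. kg·m/s²: ✗ does not match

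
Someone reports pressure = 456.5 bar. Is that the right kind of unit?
Yes

pressure has SI base units: kg / (m * s^2)
bar reduces to the same SI base units, so it is a valid unit for pressure.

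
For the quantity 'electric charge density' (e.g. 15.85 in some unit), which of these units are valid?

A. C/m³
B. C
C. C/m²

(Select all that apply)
A

electric charge density has SI base units: A * s / m^3

Checking each option against A * s / m^3:
  A. C/m³: ✓ matches
  B. C: ✗ does not match
  C. C/m²: ✗ does not match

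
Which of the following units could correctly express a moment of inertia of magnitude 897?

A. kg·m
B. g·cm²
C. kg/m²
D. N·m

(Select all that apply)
B

moment of inertia has SI base units: kg * m^2

Checking each option against kg * m^2:
  A. kg·m: ✗ does not match
  B. g·cm²: ✓ matches
  C. kg/m²: ✗ does not match
  D. N·m: ✗ does not match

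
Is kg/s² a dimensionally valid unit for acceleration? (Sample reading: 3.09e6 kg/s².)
No

acceleration has SI base units: m / s^2
kg/s² does NOT reduce to m / s^2; a valid unit for acceleration would be e.g. m/s².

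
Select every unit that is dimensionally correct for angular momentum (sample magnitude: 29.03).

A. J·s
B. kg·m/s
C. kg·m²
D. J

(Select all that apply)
A

angular momentum has SI base units: kg * m^2 / s

Checking each option against kg * m^2 / s:
  A. J·s: ✓ matches
  B. kg·m/s: ✗ does not match
  C. kg·m²: ✗ does not match
  D. J: ✗ does not match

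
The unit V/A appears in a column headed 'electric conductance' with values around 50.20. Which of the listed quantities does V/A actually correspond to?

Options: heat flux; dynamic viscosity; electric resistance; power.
electric resistance

electric conductance should have units dimensionally equivalent to A^2 * s^3 / (kg * m^2) (e.g. S).
The given unit 'V/A' reduces to kg * m^2 / (A^2 * s^3). Of the listed options, that is the dimensionality of electric resistance.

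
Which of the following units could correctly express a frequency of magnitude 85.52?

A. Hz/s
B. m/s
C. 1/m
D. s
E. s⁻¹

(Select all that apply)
E

frequency has SI base units: 1 / s

Checking each option against 1 / s:
  A. Hz/s: ✗ does not match
  B. m/s: ✗ does not match
  C. 1/m: ✗ does not match
  D. s: ✗ does not match
  E. s⁻¹: ✓ matches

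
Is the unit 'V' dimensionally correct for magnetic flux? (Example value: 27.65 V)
No

magnetic flux has SI base units: kg * m^2 / (A * s^2)
V does NOT reduce to kg * m^2 / (A * s^2); a valid unit for magnetic flux would be e.g. Wb.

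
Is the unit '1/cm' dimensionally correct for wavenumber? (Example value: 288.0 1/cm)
Yes

wavenumber has SI base units: 1 / m
1/cm reduces to the same SI base units, so it is a valid unit for wavenumber.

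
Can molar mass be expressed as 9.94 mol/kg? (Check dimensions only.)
No

molar mass has SI base units: kg / mol
mol/kg does NOT reduce to kg / mol; a valid unit for molar mass would be e.g. kg/mol.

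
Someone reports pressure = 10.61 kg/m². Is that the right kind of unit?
No

pressure has SI base units: kg / (m * s^2)
kg/m² does NOT reduce to kg / (m * s^2); a valid unit for pressure would be e.g. Pa.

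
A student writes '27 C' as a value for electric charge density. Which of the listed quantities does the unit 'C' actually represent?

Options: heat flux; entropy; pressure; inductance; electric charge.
electric charge

electric charge density should have units dimensionally equivalent to A * s / m^3 (e.g. C/m³).
The given unit 'C' reduces to A * s. Of the listed options, that is the dimensionality of electric charge.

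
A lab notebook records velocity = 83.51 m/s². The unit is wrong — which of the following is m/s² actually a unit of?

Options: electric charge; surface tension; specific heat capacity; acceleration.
acceleration

velocity should have units dimensionally equivalent to m / s (e.g. m/s).
The given unit 'm/s²' reduces to m / s^2. Of the listed options, that is the dimensionality of acceleration.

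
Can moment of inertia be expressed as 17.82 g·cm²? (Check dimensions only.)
Yes

moment of inertia has SI base units: kg * m^2
g·cm² reduces to the same SI base units, so it is a valid unit for moment of inertia.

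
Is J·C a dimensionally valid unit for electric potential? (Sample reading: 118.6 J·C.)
No

electric potential has SI base units: kg * m^2 / (A * s^3)
J·C does NOT reduce to kg * m^2 / (A * s^3); a valid unit for electric potential would be e.g. V.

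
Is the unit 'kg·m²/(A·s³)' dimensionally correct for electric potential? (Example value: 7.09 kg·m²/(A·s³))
Yes

electric potential has SI base units: kg * m^2 / (A * s^3)
kg·m²/(A·s³) reduces to the same SI base units, so it is a valid unit for electric potential.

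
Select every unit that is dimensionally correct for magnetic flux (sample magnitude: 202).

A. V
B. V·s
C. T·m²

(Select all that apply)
B, C

magnetic flux has SI base units: kg * m^2 / (A * s^2)

Checking each option against kg * m^2 / (A * s^2):
  A. V: ✗ does not match
  B. V·s: ✓ matches
  C. T·m²: ✓ matches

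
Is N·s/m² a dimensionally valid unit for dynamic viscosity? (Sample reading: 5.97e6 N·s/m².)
Yes

dynamic viscosity has SI base units: kg / (m * s)
N·s/m² reduces to the same SI base units, so it is a valid unit for dynamic viscosity.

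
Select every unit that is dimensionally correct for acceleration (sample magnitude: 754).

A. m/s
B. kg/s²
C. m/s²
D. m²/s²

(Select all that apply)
C

acceleration has SI base units: m / s^2

Checking each option against m / s^2:
  A. m/s: ✗ does not match
  B. kg/s²: ✗ does not match
  C. m/s²: ✓ matches
  D. m²/s²: ✗ does not match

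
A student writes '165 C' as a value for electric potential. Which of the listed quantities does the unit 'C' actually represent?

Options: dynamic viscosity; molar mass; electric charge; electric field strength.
electric charge

electric potential should have units dimensionally equivalent to kg * m^2 / (A * s^3) (e.g. V).
The given unit 'C' reduces to A * s. Of the listed options, that is the dimensionality of electric charge.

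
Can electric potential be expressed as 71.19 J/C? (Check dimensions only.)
Yes

electric potential has SI base units: kg * m^2 / (A * s^3)
J/C reduces to the same SI base units, so it is a valid unit for electric potential.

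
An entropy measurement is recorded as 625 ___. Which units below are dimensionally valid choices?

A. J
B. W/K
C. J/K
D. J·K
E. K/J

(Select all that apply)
C

entropy has SI base units: kg * m^2 / (s^2 * K)

Checking each option against kg * m^2 / (s^2 * K):
  A. J: ✗ does not match
  B. W/K: ✗ does not match
  C. J/K: ✓ matches
  D. J·K: ✗ does not match
  E. K/J: ✗ does not match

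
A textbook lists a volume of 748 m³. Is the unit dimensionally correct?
Yes

volume has SI base units: m^3
m³ reduces to the same SI base units, so it is a valid unit for volume.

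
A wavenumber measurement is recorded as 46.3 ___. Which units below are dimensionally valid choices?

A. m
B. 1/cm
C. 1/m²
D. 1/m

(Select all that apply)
B, D

wavenumber has SI base units: 1 / m

Checking each option against 1 / m:
  A. m: ✗ does not match
  B. 1/cm: ✓ matches
  C. 1/m²: ✗ does not match
  D. 1/m: ✓ matches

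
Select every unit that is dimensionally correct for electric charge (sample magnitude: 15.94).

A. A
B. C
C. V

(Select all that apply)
B

electric charge has SI base units: A * s

Checking each option against A * s:
  A. A: ✗ does not match
  B. C: ✓ matches
  C. V: ✗ does not match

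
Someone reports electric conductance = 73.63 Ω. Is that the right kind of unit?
No

electric conductance has SI base units: A^2 * s^3 / (kg * m^2)
Ω does NOT reduce to A^2 * s^3 / (kg * m^2); a valid unit for electric conductance would be e.g. S.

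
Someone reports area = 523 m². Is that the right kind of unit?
Yes

area has SI base units: m^2
m² reduces to the same SI base units, so it is a valid unit for area.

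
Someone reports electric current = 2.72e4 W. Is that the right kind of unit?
No

electric current has SI base units: A
W does NOT reduce to A; a valid unit for electric current would be e.g. A.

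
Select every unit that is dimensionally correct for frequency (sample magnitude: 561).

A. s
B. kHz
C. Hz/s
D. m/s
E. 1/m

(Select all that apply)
B

frequency has SI base units: 1 / s

Checking each option against 1 / s:
  A. s: ✗ does not match
  B. kHz: ✓ matches
  C. Hz/s: ✗ does not match
  D. m/s: ✗ does not match
  E. 1/m: ✗ does not match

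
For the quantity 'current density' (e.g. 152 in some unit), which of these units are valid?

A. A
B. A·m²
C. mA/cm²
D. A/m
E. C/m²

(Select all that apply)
C

current density has SI base units: A / m^2

Checking each option against A / m^2:
  A. A: ✗ does not match
  B. A·m²: ✗ does not match
  C. mA/cm²: ✓ matches
  D. A/m: ✗ does not match
  E. C/m²: ✗ does not match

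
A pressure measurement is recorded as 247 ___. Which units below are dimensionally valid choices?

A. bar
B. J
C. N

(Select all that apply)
A

pressure has SI base units: kg / (m * s^2)

Checking each option against kg / (m * s^2):
  A. bar: ✓ matches
  B. J: ✗ does not match
  C. N: ✗ does not match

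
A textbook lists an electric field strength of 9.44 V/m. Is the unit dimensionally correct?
Yes

electric field strength has SI base units: kg * m / (A * s^3)
V/m reduces to the same SI base units, so it is a valid unit for electric field strength.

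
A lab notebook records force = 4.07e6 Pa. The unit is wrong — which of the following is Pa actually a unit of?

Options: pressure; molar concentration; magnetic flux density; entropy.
pressure

force should have units dimensionally equivalent to kg * m / s^2 (e.g. N).
The given unit 'Pa' reduces to kg / (m * s^2). Of the listed options, that is the dimensionality of pressure.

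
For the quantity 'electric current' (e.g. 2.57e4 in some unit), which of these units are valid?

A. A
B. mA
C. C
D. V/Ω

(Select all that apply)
A, B, D

electric current has SI base units: A

Checking each option against A:
  A. A: ✓ matches
  B. mA: ✓ matches
  C. C: ✗ does not match
  D. V/Ω: ✓ matches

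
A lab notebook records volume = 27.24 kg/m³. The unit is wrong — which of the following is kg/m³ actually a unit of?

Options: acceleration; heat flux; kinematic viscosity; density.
density

volume should have units dimensionally equivalent to m^3 (e.g. m³).
The given unit 'kg/m³' reduces to kg / m^3. Of the listed options, that is the dimensionality of density.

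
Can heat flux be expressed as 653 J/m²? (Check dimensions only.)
No

heat flux has SI base units: kg / s^3
J/m² does NOT reduce to kg / s^3; a valid unit for heat flux would be e.g. W/m².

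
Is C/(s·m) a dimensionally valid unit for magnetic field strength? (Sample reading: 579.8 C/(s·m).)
Yes

magnetic field strength has SI base units: A / m
C/(s·m) reduces to the same SI base units, so it is a valid unit for magnetic field strength.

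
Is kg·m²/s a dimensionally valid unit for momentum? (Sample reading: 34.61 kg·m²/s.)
No

momentum has SI base units: kg * m / s
kg·m²/s does NOT reduce to kg * m / s; a valid unit for momentum would be e.g. kg·m/s.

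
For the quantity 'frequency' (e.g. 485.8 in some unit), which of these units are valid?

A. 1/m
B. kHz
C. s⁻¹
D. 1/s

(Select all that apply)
B, C, D

frequency has SI base units: 1 / s

Checking each option against 1 / s:
  A. 1/m: ✗ does not match
  B. kHz: ✓ matches
  C. s⁻¹: ✓ matches
  D. 1/s: ✓ matches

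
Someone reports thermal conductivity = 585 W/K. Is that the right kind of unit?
No

thermal conductivity has SI base units: kg * m / (s^3 * K)
W/K does NOT reduce to kg * m / (s^3 * K); a valid unit for thermal conductivity would be e.g. W/(m·K).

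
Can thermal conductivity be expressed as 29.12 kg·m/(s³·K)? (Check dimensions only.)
Yes

thermal conductivity has SI base units: kg * m / (s^3 * K)
kg·m/(s³·K) reduces to the same SI base units, so it is a valid unit for thermal conductivity.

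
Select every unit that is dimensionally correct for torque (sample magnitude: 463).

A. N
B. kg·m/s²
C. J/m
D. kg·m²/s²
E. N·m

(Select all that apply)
D, E

torque has SI base units: kg * m^2 / s^2

Checking each option against kg * m^2 / s^2:
  A. N: ✗ does not match
  B. kg·m/s²: ✗ does not match
  C. J/m: ✗ does not match
  D. kg·m²/s²: ✓ matches
  E. N·m: ✓ matches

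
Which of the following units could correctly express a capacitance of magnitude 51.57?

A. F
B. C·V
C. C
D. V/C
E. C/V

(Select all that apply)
A, E

capacitance has SI base units: A^2 * s^4 / (kg * m^2)

Checking each option against A^2 * s^4 / (kg * m^2):
  A. F: ✓ matches
  B. C·V: ✗ does not match
  C. C: ✗ does not match
  D. V/C: ✗ does not match
  E. C/V: ✓ matches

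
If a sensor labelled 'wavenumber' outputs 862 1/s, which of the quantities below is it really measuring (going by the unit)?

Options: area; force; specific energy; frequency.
frequency

wavenumber should have units dimensionally equivalent to 1 / m (e.g. 1/m).
The given unit '1/s' reduces to 1 / s. Of the listed options, that is the dimensionality of frequency.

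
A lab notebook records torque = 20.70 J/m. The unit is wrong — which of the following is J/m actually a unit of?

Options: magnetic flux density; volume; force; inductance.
force

torque should have units dimensionally equivalent to kg * m^2 / s^2 (e.g. N·m).
The given unit 'J/m' reduces to kg * m / s^2. Of the listed options, that is the dimensionality of force.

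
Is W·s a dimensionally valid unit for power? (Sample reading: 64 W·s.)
No

power has SI base units: kg * m^2 / s^3
W·s does NOT reduce to kg * m^2 / s^3; a valid unit for power would be e.g. W.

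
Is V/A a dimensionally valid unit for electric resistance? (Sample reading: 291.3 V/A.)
Yes

electric resistance has SI base units: kg * m^2 / (A^2 * s^3)
V/A reduces to the same SI base units, so it is a valid unit for electric resistance.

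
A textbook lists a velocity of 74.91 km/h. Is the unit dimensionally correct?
Yes

velocity has SI base units: m / s
km/h reduces to the same SI base units, so it is a valid unit for velocity.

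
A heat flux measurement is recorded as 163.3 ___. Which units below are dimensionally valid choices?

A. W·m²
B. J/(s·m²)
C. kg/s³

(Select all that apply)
B, C

heat flux has SI base units: kg / s^3

Checking each option against kg / s^3:
  A. W·m²: ✗ does not match
  B. J/(s·m²): ✓ matches
  C. kg/s³: ✓ matches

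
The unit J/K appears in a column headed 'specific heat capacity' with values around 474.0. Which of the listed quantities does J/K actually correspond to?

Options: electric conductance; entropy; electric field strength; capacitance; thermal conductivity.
entropy

specific heat capacity should have units dimensionally equivalent to m^2 / (s^2 * K) (e.g. J/(kg·K)).
The given unit 'J/K' reduces to kg * m^2 / (s^2 * K). Of the listed options, that is the dimensionality of entropy.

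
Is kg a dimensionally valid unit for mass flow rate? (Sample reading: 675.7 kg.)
No

mass flow rate has SI base units: kg / s
kg does NOT reduce to kg / s; a valid unit for mass flow rate would be e.g. kg/s.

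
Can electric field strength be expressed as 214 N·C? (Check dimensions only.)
No

electric field strength has SI base units: kg * m / (A * s^3)
N·C does NOT reduce to kg * m / (A * s^3); a valid unit for electric field strength would be e.g. V/m.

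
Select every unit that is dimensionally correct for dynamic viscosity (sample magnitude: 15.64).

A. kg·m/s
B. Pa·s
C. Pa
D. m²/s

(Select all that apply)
B

dynamic viscosity has SI base units: kg / (m * s)

Checking each option against kg / (m * s):
  A. kg·m/s: ✗ does not match
  B. Pa·s: ✓ matches
  C. Pa: ✗ does not match
  D. m²/s: ✗ does not match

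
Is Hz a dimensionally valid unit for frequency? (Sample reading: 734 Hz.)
Yes

frequency has SI base units: 1 / s
Hz reduces to the same SI base units, so it is a valid unit for frequency.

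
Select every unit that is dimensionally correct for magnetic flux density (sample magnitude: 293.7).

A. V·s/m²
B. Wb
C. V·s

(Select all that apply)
A

magnetic flux density has SI base units: kg / (A * s^2)

Checking each option against kg / (A * s^2):
  A. V·s/m²: ✓ matches
  B. Wb: ✗ does not match
  C. V·s: ✗ does not match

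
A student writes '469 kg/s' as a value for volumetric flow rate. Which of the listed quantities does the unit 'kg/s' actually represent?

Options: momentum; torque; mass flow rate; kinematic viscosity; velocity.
mass flow rate

volumetric flow rate should have units dimensionally equivalent to m^3 / s (e.g. m³/s).
The given unit 'kg/s' reduces to kg / s. Of the listed options, that is the dimensionality of mass flow rate.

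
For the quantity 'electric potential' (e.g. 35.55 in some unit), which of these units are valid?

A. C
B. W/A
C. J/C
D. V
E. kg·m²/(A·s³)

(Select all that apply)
B, C, D, E

electric potential has SI base units: kg * m^2 / (A * s^3)

Checking each option against kg * m^2 / (A * s^3):
  A. C: ✗ does not match
  B. W/A: ✓ matches
  C. J/C: ✓ matches
  D. V: ✓ matches
  E. kg·m²/(A·s³): ✓ matches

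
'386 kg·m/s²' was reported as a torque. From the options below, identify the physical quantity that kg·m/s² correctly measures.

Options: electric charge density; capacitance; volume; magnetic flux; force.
force

torque should have units dimensionally equivalent to kg * m^2 / s^2 (e.g. N·m).
The given unit 'kg·m/s²' reduces to kg * m / s^2. Of the listed options, that is the dimensionality of force.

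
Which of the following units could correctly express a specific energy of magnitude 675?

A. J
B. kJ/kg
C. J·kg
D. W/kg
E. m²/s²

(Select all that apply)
B, E

specific energy has SI base units: m^2 / s^2

Checking each option against m^2 / s^2:
  A. J: ✗ does not match
  B. kJ/kg: ✓ matches
  C. J·kg: ✗ does not match
  D. W/kg: ✗ does not match
  E. m²/s²: ✓ matches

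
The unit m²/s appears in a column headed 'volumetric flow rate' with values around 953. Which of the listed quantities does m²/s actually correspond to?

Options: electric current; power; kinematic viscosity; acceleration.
kinematic viscosity

volumetric flow rate should have units dimensionally equivalent to m^3 / s (e.g. m³/s).
The given unit 'm²/s' reduces to m^2 / s. Of the listed options, that is the dimensionality of kinematic viscosity.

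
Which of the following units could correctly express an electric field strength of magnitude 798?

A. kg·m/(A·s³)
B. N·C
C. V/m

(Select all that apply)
A, C

electric field strength has SI base units: kg * m / (A * s^3)

Checking each option against kg * m / (A * s^3):
  A. kg·m/(A·s³): ✓ matches
  B. N·C: ✗ does not match
  C. V/m: ✓ matches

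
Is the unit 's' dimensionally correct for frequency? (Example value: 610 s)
No

frequency has SI base units: 1 / s
s does NOT reduce to 1 / s; a valid unit for frequency would be e.g. Hz.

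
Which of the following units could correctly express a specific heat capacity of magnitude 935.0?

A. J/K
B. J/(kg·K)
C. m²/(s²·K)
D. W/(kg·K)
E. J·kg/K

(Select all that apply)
B, C

specific heat capacity has SI base units: m^2 / (s^2 * K)

Checking each option against m^2 / (s^2 * K):
  A. J/K: ✗ does not match
  B. J/(kg·K): ✓ matches
  C. m²/(s²·K): ✓ matches
  D. W/(kg·K): ✗ does not match
  E. J·kg/K: ✗ does not match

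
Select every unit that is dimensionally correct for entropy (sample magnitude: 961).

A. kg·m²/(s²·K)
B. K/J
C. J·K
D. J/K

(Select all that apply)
A, D

entropy has SI base units: kg * m^2 / (s^2 * K)

Checking each option against kg * m^2 / (s^2 * K):
  A. kg·m²/(s²·K): ✓ matches
  B. K/J: ✗ does not match
  C. J·K: ✗ does not match
  D. J/K: ✓ matches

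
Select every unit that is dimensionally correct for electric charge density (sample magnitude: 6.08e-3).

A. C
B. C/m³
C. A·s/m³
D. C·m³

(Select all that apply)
B, C

electric charge density has SI base units: A * s / m^3

Checking each option against A * s / m^3:
  A. C: ✗ does not match
  B. C/m³: ✓ matches
  C. A·s/m³: ✓ matches
  D. C·m³: ✗ does not match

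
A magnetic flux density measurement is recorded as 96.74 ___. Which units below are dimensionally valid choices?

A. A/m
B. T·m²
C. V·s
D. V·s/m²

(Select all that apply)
D

magnetic flux density has SI base units: kg / (A * s^2)

Checking each option against kg / (A * s^2):
  A. A/m: ✗ does not match
  B. T·m²: ✗ does not match
  C. V·s: ✗ does not match
  D. V·s/m²: ✓ matches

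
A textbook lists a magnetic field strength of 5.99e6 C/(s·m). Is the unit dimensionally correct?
Yes

magnetic field strength has SI base units: A / m
C/(s·m) reduces to the same SI base units, so it is a valid unit for magnetic field strength.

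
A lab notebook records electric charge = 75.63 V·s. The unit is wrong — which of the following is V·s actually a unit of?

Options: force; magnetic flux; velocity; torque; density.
magnetic flux

electric charge should have units dimensionally equivalent to A * s (e.g. C).
The given unit 'V·s' reduces to kg * m^2 / (A * s^2). Of the listed options, that is the dimensionality of magnetic flux.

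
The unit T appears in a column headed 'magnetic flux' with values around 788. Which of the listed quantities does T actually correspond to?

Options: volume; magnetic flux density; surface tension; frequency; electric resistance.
magnetic flux density

magnetic flux should have units dimensionally equivalent to kg * m^2 / (A * s^2) (e.g. Wb).
The given unit 'T' reduces to kg / (A * s^2). Of the listed options, that is the dimensionality of magnetic flux density.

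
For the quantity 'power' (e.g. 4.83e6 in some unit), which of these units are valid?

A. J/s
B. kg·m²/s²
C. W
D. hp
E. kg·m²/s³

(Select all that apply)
A, C, D, E

power has SI base units: kg * m^2 / s^3

Checking each option against kg * m^2 / s^3:
  A. J/s: ✓ matches
  B. kg·m²/s²: ✗ does not match
  C. W: ✓ matches
  D. hp: ✓ matches
  E. kg·m²/s³: ✓ matches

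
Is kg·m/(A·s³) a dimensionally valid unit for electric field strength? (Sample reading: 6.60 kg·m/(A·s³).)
Yes

electric field strength has SI base units: kg * m / (A * s^3)
kg·m/(A·s³) reduces to the same SI base units, so it is a valid unit for electric field strength.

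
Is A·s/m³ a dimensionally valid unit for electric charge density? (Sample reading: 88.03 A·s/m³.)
Yes

electric charge density has SI base units: A * s / m^3
A·s/m³ reduces to the same SI base units, so it is a valid unit for electric charge density.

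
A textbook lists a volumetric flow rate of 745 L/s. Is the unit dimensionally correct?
Yes

volumetric flow rate has SI base units: m^3 / s
L/s reduces to the same SI base units, so it is a valid unit for volumetric flow rate.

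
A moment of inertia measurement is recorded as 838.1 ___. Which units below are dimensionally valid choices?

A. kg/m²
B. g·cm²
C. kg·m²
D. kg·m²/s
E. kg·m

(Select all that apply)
B, C

moment of inertia has SI base units: kg * m^2

Checking each option against kg * m^2:
  A. kg/m²: ✗ does not match
  B. g·cm²: ✓ matches
  C. kg·m²: ✓ matches
  D. kg·m²/s: ✗ does not match
  E. kg·m: ✗ does not match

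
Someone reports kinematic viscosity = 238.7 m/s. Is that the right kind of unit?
No

kinematic viscosity has SI base units: m^2 / s
m/s does NOT reduce to m^2 / s; a valid unit for kinematic viscosity would be e.g. m²/s.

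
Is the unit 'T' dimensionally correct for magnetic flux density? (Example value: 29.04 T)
Yes

magnetic flux density has SI base units: kg / (A * s^2)
T reduces to the same SI base units, so it is a valid unit for magnetic flux density.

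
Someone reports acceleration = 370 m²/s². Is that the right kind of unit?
No

acceleration has SI base units: m / s^2
m²/s² does NOT reduce to m / s^2; a valid unit for acceleration would be e.g. m/s².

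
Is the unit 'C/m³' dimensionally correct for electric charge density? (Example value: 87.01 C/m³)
Yes

electric charge density has SI base units: A * s / m^3
C/m³ reduces to the same SI base units, so it is a valid unit for electric charge density.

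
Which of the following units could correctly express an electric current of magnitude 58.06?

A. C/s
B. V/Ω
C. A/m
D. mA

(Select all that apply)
A, B, D

electric current has SI base units: A

Checking each option against A:
  A. C/s: ✓ matches
  B. V/Ω: ✓ matches
  C. A/m: ✗ does not match
  D. mA: ✓ matches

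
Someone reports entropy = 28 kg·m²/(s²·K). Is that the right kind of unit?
Yes

entropy has SI base units: kg * m^2 / (s^2 * K)
kg·m²/(s²·K) reduces to the same SI base units, so it is a valid unit for entropy.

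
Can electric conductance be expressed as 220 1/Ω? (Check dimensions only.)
Yes

electric conductance has SI base units: A^2 * s^3 / (kg * m^2)
1/Ω reduces to the same SI base units, so it is a valid unit for electric conductance.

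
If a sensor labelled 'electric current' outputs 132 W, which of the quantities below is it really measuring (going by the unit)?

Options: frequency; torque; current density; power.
power

electric current should have units dimensionally equivalent to A (e.g. A).
The given unit 'W' reduces to kg * m^2 / s^3. Of the listed options, that is the dimensionality of power.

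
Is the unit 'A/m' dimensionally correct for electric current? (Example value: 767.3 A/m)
No

electric current has SI base units: A
A/m does NOT reduce to A; a valid unit for electric current would be e.g. A.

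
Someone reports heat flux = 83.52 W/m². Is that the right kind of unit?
Yes

heat flux has SI base units: kg / s^3
W/m² reduces to the same SI base units, so it is a valid unit for heat flux.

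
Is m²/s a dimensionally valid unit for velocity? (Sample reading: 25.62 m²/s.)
No

velocity has SI base units: m / s
m²/s does NOT reduce to m / s; a valid unit for velocity would be e.g. m/s.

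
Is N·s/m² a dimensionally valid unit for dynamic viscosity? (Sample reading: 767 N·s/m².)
Yes

dynamic viscosity has SI base units: kg / (m * s)
N·s/m² reduces to the same SI base units, so it is a valid unit for dynamic viscosity.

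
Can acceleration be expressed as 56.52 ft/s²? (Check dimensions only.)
Yes

acceleration has SI base units: m / s^2
ft/s² reduces to the same SI base units, so it is a valid unit for acceleration.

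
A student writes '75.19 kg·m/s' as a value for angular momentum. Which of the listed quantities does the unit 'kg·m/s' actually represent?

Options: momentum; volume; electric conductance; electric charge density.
momentum

angular momentum should have units dimensionally equivalent to kg * m^2 / s (e.g. kg·m²/s).
The given unit 'kg·m/s' reduces to kg * m / s. Of the listed options, that is the dimensionality of momentum.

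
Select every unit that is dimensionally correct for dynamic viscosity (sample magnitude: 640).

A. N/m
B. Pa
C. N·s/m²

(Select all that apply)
C

dynamic viscosity has SI base units: kg / (m * s)

Checking each option against kg / (m * s):
  A. N/m: ✗ does not match
  B. Pa: ✗ does not match
  C. N·s/m²: ✓ matches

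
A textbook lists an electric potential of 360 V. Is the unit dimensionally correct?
Yes

electric potential has SI base units: kg * m^2 / (A * s^3)
V reduces to the same SI base units, so it is a valid unit for electric potential.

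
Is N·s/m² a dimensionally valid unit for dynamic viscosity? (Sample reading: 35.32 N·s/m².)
Yes

dynamic viscosity has SI base units: kg / (m * s)
N·s/m² reduces to the same SI base units, so it is a valid unit for dynamic viscosity.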